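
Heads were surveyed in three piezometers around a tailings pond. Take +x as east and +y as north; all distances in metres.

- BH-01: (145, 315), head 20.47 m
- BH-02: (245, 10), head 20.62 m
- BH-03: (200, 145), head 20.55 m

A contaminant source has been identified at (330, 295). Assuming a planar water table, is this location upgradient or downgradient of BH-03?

upgradient

Taking BH-01 as reference: BH-02−BH-01 = (100, -305, +0.15); BH-03−BH-01 = (55, -170, +0.08).
Determinant of the coordinate differences = 100·(-170) − 55·(-305) = -225.
∂h/∂x = [(+0.15)·(-170) − (+0.08)·(-305)] / -225 = +0.004889
∂h/∂y = [100·(+0.08) − 55·(+0.15)] / -225 = +0.001111
Head at (330, 295) = 20.47 + (+0.004889)·(185) + (+0.001111)·(-20) = 21.35 m.
That is higher than the 20.55 m at BH-03, so the point is upgradient.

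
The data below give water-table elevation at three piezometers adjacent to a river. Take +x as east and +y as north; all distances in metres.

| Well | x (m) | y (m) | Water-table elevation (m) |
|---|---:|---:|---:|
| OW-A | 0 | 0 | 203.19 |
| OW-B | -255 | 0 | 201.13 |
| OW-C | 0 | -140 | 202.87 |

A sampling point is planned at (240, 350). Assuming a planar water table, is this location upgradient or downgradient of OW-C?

upgradient

∂h/∂x = (201.13 − 203.19) / (-255 − 0) = +0.008078
∂h/∂y = (202.87 − 203.19) / (-140 − 0) = +0.002286
Head at (240, 350) = 203.19 + (+0.008078)·(240) + (+0.002286)·(350) = 205.93 m.
That is higher than the 202.87 m at OW-C, so the point is upgradient.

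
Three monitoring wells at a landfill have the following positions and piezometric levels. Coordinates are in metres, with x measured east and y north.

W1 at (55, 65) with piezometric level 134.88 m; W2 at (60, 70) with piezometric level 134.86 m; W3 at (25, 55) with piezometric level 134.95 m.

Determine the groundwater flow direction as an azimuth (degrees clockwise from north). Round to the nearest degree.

With h = a·x + b·y + c and W1 as origin, the differences give:
  5·a + 5·b = -0.02
  (-30)·a + (-10)·b = +0.07
Eliminate b (×(-10) and ×5, subtract): 100·a = -0.150 → a = ∂h/∂x = -0.001500
Back-substitute: b = ∂h/∂y = -0.002500.
Flow direction (−∇h) has components (+0.001500 E, +0.002500 N).
Azimuth = atan2(E, N) = atan2(+0.001500, +0.002500) = 31.0° ≈ 031°.

031°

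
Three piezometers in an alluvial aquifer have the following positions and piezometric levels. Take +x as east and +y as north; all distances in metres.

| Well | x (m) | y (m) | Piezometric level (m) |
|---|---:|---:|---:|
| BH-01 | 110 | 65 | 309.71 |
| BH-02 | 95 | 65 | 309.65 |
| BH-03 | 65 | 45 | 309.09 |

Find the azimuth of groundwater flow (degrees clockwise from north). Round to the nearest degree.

190°

Three-point gradient (reference BH-01): Δ to BH-02 = (-15, 0, -0.06), Δ to BH-03 = (-45, -20, -0.62).
∂h/∂x = +0.004000, ∂h/∂y = +0.02200 (det = 300).
Flow direction (−∇h) has components (-0.004000 E, -0.02200 N).
Azimuth = atan2(E, N) = atan2(-0.004000, -0.02200) = 190.3° ≈ 190°.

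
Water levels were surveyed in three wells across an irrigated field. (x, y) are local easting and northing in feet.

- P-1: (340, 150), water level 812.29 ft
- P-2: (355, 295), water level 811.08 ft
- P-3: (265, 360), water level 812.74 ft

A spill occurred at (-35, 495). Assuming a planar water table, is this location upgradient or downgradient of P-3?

Taking P-1 as reference: P-2−P-1 = (15, 145, -1.21); P-3−P-1 = (-75, 210, +0.45).
Determinant of the coordinate differences = 15·210 − (-75)·145 = 14025.
∂h/∂x = [(-1.21)·210 − (+0.45)·145] / 14025 = -0.02277
∂h/∂y = [15·(+0.45) − (-75)·(-1.21)] / 14025 = -0.005989
Head at (-35, 495) = 812.29 + (-0.02277)·(-375) + (-0.005989)·(345) = 818.76 ft.
That is higher than the 812.74 ft at P-3, so the point is upgradient.

upgradient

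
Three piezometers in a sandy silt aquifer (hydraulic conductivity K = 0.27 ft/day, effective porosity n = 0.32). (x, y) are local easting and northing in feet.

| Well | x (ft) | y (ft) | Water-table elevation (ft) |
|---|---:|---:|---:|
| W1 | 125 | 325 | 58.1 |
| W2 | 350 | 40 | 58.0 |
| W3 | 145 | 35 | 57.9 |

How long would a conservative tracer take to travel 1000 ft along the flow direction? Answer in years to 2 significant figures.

3800 years

Three-point gradient (reference W1): Δ to W2 = (225, -285, -0.1), Δ to W3 = (20, -290, -0.2).
∂h/∂x = +0.0004702, ∂h/∂y = +0.0007221 (det = -59550).
|∇h| = √(0.0004702² + 0.0007221²) = 0.0008617
Seepage velocity v = K·i/n = 0.27 × 0.0008617 / 0.32 = 0.0007271 ft/day.
t = 1000 / 0.0007271 = 1.375e+06 days = 3.76e+03 years.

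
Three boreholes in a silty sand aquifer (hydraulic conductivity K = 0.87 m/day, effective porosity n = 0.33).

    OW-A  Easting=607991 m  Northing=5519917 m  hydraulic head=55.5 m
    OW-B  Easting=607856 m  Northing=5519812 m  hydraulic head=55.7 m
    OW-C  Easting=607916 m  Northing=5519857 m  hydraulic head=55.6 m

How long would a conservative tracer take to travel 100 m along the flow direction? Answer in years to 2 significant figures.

11 years

Taking OW-A as reference: OW-B−OW-A = (-135, -105, +0.2); OW-C−OW-A = (-75, -60, +0.1).
Solve a·Δx + b·Δy = Δh: det = (-135)·(-60) − (-75)·(-105) = 225.
∂h/∂x = [(+0.2)·(-60) − (+0.1)·(-105)] / 225 = -0.006667
∂h/∂y = [(-135)·(+0.1) − (-75)·(+0.2)] / 225 = +0.006667
|∇h| = √(-0.006667² + 0.006667²) = 0.009429
Seepage velocity v = K·i/n = 0.87 × 0.009429 / 0.33 = 0.02486 m/day.
t = 100 / 0.02486 = 4023 days = 11 years.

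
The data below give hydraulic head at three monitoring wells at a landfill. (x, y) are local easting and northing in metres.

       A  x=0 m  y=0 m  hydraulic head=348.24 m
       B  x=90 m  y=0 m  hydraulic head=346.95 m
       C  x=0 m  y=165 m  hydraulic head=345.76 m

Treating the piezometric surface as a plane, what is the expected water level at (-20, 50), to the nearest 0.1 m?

∂h/∂x = (346.95 − 348.24) / (90 − 0) = -0.01433
∂h/∂y = (345.76 − 348.24) / (165 − 0) = -0.01503
h(-20, 50) = 348.24 + (-0.01433)·(-20) + (-0.01503)·(50) = 348.24 +0.287 -0.752 = 347.775 m.

347.8 m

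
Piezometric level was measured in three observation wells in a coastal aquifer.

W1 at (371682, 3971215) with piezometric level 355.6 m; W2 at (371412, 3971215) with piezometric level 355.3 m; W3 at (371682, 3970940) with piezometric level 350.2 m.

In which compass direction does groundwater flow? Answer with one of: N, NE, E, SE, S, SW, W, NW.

∂h/∂x = (355.3 − 355.6) / (371412 − 371682) = +0.001111
∂h/∂y = (350.2 − 355.6) / (3970940 − 3971215) = +0.01964
Flow = −∇h = (-0.001111 east, -0.01964 north), which points south.

S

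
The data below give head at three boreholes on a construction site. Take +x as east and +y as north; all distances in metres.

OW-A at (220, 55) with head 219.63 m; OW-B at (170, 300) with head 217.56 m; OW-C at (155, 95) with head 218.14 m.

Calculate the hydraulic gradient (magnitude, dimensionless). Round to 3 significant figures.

0.0207

Taking OW-A as reference: OW-B−OW-A = (-50, 245, -2.07); OW-C−OW-A = (-65, 40, -1.49).
Determinant of the coordinate differences = (-50)·40 − (-65)·245 = 13925.
∂h/∂x = [(-2.07)·40 − (-1.49)·245] / 13925 = +0.02027
∂h/∂y = [(-50)·(-1.49) − (-65)·(-2.07)] / 13925 = -0.004312
|∇h| = √(0.02027² + -0.004312²) = 0.02072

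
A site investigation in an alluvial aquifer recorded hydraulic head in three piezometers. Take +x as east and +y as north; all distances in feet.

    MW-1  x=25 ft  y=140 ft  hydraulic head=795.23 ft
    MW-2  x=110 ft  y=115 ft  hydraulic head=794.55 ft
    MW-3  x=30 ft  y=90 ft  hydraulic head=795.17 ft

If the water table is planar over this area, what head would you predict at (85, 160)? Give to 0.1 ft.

Three-point gradient (reference MW-1): Δ to MW-2 = (85, -25, -0.68), Δ to MW-3 = (5, -50, -0.06).
∂h/∂x = -0.007879, ∂h/∂y = +0.0004121 (det = -4125).
h(85, 160) = 795.23 + (-0.007879)·(60) + (+0.0004121)·(20) = 795.23 -0.473 +0.008 = 794.766 ft.

794.8 ft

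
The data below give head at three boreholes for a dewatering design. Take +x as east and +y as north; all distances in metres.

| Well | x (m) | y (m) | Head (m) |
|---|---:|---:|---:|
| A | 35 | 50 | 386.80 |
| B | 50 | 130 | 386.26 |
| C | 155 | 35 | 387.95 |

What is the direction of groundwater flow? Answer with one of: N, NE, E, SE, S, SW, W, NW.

NW

Three-point gradient (reference A): Δ to B = (15, 80, -0.54), Δ to C = (120, -15, +1.15).
∂h/∂x = +0.008539, ∂h/∂y = -0.008351 (det = -9825).
Flow = −∇h = (-0.008539 east, +0.008351 north), which points northwest.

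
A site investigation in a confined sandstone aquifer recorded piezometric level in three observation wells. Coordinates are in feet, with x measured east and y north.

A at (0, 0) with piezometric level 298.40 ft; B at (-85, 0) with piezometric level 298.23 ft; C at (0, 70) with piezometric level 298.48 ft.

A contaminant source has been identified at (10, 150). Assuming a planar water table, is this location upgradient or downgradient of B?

upgradient

∂h/∂x = (298.23 − 298.40) / (-85 − 0) = +0.002000
∂h/∂y = (298.48 − 298.40) / (70 − 0) = +0.001143
Head at (10, 150) = 298.40 + (+0.002000)·(10) + (+0.001143)·(150) = 298.59 ft.
That is higher than the 298.23 ft at B, so the point is upgradient.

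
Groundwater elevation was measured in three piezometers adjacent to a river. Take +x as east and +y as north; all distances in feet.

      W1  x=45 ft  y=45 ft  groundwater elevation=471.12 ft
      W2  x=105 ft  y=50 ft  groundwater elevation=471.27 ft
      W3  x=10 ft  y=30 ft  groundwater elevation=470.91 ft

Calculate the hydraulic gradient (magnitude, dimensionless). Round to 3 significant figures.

0.0103

With h = a·x + b·y + c and W1 as origin, the differences give:
  60·a + 5·b = +0.15
  (-35)·a + (-15)·b = -0.21
Eliminate b (×(-15) and ×5, subtract): -725·a = -1.200 → a = ∂h/∂x = +0.001655
Back-substitute: b = ∂h/∂y = +0.01014.
|∇h| = √(0.001655² + 0.01014²) = 0.01027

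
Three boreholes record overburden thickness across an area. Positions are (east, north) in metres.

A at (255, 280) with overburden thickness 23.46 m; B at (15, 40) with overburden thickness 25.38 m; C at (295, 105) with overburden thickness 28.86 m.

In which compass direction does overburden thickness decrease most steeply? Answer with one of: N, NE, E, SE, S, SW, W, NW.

With d = a·x + b·y + c and A as origin, the differences give:
  (-240)·a + (-240)·b = +1.92
  40·a + (-175)·b = +5.40
Eliminate b (×(-175) and ×(-240), subtract): 51600·a = 960.000 → a = ∂d/∂x = +0.01860
Back-substitute: b = ∂d/∂y = -0.02660.
Steepest decrease is along −∇f = (-0.01860 E, +0.02660 N) → northwest.

NW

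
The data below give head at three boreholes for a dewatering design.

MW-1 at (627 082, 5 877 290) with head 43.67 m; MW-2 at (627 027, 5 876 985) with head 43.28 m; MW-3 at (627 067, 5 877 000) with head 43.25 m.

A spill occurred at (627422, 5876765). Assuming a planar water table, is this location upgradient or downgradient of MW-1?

With h = a·x + b·y + c and MW-1 as origin, the differences give:
  (-55)·a + (-305)·b = -0.39
  (-15)·a + (-290)·b = -0.42
Eliminate b (×(-290) and ×(-305), subtract): 11375·a = -15.000 → a = ∂h/∂x = -0.001319
Back-substitute: b = ∂h/∂y = +0.001516.
Head at (627422, 5876765) = 43.67 + (-0.001319)·(340) + (+0.001516)·(-525) = 42.43 m.
That is lower than the 43.67 m at MW-1, so the point is downgradient.

downgradient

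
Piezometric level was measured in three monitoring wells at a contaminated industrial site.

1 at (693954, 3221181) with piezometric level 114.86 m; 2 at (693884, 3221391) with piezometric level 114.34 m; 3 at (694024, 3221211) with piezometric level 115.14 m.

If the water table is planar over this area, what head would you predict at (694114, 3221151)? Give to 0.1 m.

Differences from 1: to 2 (Δx, Δy, Δh) = (-70, 210, -0.52); to 3 = (70, 30, +0.28).
Determinant of the coordinate differences = (-70)·30 − 70·210 = -16800.
∂h/∂x = [(-0.52)·30 − (+0.28)·210] / -16800 = +0.004429
∂h/∂y = [(-70)·(+0.28) − 70·(-0.52)] / -16800 = -0.0010000
h(694114, 3221151) = 114.86 + (+0.004429)·(160) + (-0.0010000)·(-30) = 114.86 +0.709 +0.030 = 115.599 m.

115.6 m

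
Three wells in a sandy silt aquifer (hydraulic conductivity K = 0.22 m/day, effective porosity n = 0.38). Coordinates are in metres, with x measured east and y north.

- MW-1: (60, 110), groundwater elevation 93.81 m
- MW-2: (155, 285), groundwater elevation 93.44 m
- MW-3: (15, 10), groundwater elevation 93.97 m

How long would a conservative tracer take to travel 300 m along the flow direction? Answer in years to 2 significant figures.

250 years

With h = a·x + b·y + c and MW-1 as origin, the differences give:
  95·a + 175·b = -0.37
  (-45)·a + (-100)·b = +0.16
Eliminate b (×(-100) and ×175, subtract): -1625·a = 9.000 → a = ∂h/∂x = -0.005538
Back-substitute: b = ∂h/∂y = +0.0008923.
|∇h| = √(-0.005538² + 0.0008923²) = 0.005609
Seepage velocity v = K·i/n = 0.22 × 0.005609 / 0.38 = 0.003247 m/day.
t = 300 / 0.003247 = 9.239e+04 days = 253 years.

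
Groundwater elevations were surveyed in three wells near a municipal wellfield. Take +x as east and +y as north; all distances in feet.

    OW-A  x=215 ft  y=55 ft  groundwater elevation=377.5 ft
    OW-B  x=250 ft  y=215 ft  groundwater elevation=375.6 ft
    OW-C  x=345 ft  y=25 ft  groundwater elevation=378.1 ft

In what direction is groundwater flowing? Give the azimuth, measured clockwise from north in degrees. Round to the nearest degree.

Taking OW-A as reference: OW-B−OW-A = (35, 160, -1.9); OW-C−OW-A = (130, -30, +0.6).
Determinant of the coordinate differences = 35·(-30) − 130·160 = -21850.
∂h/∂x = [(-1.9)·(-30) − (+0.6)·160] / -21850 = +0.001785
∂h/∂y = [35·(+0.6) − 130·(-1.9)] / -21850 = -0.01227
Flow direction (−∇h) has components (-0.001785 E, +0.01227 N).
Azimuth = atan2(E, N) = atan2(-0.001785, +0.01227) = 351.7° ≈ 352°.

352°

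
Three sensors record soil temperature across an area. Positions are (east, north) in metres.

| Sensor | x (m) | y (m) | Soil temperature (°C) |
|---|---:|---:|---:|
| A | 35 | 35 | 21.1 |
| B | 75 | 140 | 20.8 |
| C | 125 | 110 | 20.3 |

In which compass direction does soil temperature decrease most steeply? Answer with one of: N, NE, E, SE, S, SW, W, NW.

E

With T = a·x + b·y + c and A as origin, the differences give:
  40·a + 105·b = -0.3
  90·a + 75·b = -0.8
Eliminate b (×75 and ×105, subtract): -6450·a = 61.50 → a = ∂T/∂x = -0.009535
Back-substitute: b = ∂T/∂y = +0.0007752.
Steepest decrease is along −∇f = (+0.009535 E, -0.0007752 N) → east.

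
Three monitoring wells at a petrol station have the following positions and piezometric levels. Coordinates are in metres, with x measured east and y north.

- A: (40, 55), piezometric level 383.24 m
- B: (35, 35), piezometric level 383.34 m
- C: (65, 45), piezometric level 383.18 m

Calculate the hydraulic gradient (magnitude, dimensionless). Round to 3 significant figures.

0.00566

With h = a·x + b·y + c and A as origin, the differences give:
  (-5)·a + (-20)·b = +0.10
  25·a + (-10)·b = -0.06
Eliminate b (×(-10) and ×(-20), subtract): 550·a = -2.200 → a = ∂h/∂x = -0.004000
Back-substitute: b = ∂h/∂y = -0.004000.
|∇h| = √(-0.004000² + -0.004000²) = 0.005657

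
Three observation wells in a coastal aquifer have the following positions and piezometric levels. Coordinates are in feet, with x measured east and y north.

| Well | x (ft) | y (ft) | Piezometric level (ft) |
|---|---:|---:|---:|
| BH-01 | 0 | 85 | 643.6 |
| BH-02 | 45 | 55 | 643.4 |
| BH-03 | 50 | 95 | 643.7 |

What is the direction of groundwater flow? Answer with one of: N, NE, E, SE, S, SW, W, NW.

With h = a·x + b·y + c and BH-01 as origin, the differences give:
  45·a + (-30)·b = -0.2
  50·a + 10·b = +0.1
Eliminate b (×10 and ×(-30), subtract): 1950·a = 1.00 → a = ∂h/∂x = +0.0005128
Back-substitute: b = ∂h/∂y = +0.007436.
Flow = −∇h = (-0.0005128 east, -0.007436 north), which points south.

S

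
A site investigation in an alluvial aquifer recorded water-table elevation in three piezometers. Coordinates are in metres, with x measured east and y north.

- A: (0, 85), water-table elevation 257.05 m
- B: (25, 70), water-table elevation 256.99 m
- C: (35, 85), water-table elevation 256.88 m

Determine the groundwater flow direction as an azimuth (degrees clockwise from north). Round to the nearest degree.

050°

With h = a·x + b·y + c and A as origin, the differences give:
  25·a + (-15)·b = -0.06
  35·a + 0·b = -0.17
Eliminate b (×0 and ×(-15), subtract): 525·a = -2.550 → a = ∂h/∂x = -0.004857
Back-substitute: b = ∂h/∂y = -0.004095.
Flow direction (−∇h) has components (+0.004857 E, +0.004095 N).
Azimuth = atan2(E, N) = atan2(+0.004857, +0.004095) = 49.9° ≈ 050°.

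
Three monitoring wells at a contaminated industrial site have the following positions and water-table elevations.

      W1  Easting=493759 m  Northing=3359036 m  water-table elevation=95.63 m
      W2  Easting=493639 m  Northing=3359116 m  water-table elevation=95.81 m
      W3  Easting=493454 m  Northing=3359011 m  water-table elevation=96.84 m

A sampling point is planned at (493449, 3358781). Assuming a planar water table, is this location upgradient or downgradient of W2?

upgradient

Differences from W1: to W2 (Δx, Δy, Δh) = (-120, 80, +0.18); to W3 = (-305, -25, +1.21).
Solve a·Δx + b·Δy = Δh: det = (-120)·(-25) − (-305)·80 = 27400.
∂h/∂x = [(+0.18)·(-25) − (+1.21)·80] / 27400 = -0.003697
∂h/∂y = [(-120)·(+1.21) − (-305)·(+0.18)] / 27400 = -0.003296
Head at (493449, 3358781) = 95.63 + (-0.003697)·(-310) + (-0.003296)·(-255) = 97.62 m.
That is higher than the 95.81 m at W2, so the point is upgradient.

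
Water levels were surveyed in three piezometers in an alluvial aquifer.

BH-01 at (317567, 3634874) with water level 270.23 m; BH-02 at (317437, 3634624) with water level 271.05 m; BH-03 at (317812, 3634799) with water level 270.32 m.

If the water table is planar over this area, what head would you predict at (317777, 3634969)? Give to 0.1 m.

269.8 m

Differences from BH-01: to BH-02 (Δx, Δy, Δh) = (-130, -250, +0.82); to BH-03 = (245, -75, +0.09).
Determinant of the coordinate differences = (-130)·(-75) − 245·(-250) = 71000.
∂h/∂x = [(+0.82)·(-75) − (+0.09)·(-250)] / 71000 = -0.0005493
∂h/∂y = [(-130)·(+0.09) − 245·(+0.82)] / 71000 = -0.002994
h(317777, 3634969) = 270.23 + (-0.0005493)·(210) + (-0.002994)·(95) = 270.23 -0.115 -0.284 = 269.830 m.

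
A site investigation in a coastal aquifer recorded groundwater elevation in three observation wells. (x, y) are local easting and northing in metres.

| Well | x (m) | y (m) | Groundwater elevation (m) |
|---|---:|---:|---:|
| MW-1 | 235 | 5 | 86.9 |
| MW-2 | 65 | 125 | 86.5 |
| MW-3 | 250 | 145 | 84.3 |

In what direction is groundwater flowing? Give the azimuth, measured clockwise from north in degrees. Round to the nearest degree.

030°

Taking MW-1 as reference: MW-2−MW-1 = (-170, 120, -0.4); MW-3−MW-1 = (15, 140, -2.6).
Solve a·Δx + b·Δy = Δh: det = (-170)·140 − 15·120 = -25600.
∂h/∂x = [(-0.4)·140 − (-2.6)·120] / -25600 = -0.01000
∂h/∂y = [(-170)·(-2.6) − 15·(-0.4)] / -25600 = -0.01750
Flow direction (−∇h) has components (+0.01000 E, +0.01750 N).
Azimuth = atan2(E, N) = atan2(+0.01000, +0.01750) = 29.7° ≈ 030°.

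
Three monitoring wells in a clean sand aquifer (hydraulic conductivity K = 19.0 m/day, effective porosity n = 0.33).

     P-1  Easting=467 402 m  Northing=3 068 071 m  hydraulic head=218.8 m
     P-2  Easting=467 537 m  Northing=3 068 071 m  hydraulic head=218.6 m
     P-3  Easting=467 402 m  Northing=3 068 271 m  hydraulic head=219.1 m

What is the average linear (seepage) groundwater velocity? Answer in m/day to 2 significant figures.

∂h/∂x = (218.6 − 218.8) / (467537 − 467402) = -0.001481
∂h/∂y = (219.1 − 218.8) / (3068271 − 3068071) = +0.001500
|∇h| = √(-0.001481² + 0.001500²) = 0.002108
Seepage velocity v = K·i/n = 19.0 × 0.002108 / 0.33 = 0.1214 m/day.

0.12 m/day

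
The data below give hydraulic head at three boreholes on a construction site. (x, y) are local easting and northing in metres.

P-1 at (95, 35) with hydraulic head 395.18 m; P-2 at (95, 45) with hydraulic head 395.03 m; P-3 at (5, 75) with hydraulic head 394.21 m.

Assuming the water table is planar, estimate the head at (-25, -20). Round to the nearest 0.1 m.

395.5 m

Three-point gradient (reference P-1): Δ to P-2 = (0, 10, -0.15), Δ to P-3 = (-90, 40, -0.97).
∂h/∂x = +0.004111, ∂h/∂y = -0.01500 (det = 900).
h(-25, -20) = 395.18 + (+0.004111)·(-120) + (-0.01500)·(-55) = 395.18 -0.493 +0.825 = 395.512 m.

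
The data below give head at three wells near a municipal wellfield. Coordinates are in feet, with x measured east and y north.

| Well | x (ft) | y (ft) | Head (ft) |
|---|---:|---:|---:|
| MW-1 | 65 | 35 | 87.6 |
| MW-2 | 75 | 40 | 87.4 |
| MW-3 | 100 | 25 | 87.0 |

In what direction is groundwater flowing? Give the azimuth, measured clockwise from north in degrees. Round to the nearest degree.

Three-point gradient (reference MW-1): Δ to MW-2 = (10, 5, -0.2), Δ to MW-3 = (35, -10, -0.6).
∂h/∂x = -0.01818, ∂h/∂y = -0.003636 (det = -275).
Flow direction (−∇h) has components (+0.01818 E, +0.003636 N).
Azimuth = atan2(E, N) = atan2(+0.01818, +0.003636) = 78.7° ≈ 079°.

079°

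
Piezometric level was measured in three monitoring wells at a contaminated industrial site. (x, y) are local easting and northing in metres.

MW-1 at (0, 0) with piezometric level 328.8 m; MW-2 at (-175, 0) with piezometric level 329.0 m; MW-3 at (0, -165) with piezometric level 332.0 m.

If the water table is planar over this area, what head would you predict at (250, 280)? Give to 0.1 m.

323.1 m

∂h/∂x = (329.0 − 328.8) / (-175 − 0) = -0.001143
∂h/∂y = (332.0 − 328.8) / (-165 − 0) = -0.01939
h(250, 280) = 328.8 + (-0.001143)·(250) + (-0.01939)·(280) = 328.8 -0.286 -5.430 = 323.084 m.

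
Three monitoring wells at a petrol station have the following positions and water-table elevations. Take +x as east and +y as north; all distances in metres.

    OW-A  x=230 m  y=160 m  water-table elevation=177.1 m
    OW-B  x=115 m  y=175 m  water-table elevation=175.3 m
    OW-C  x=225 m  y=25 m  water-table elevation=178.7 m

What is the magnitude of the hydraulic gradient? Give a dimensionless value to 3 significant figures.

With h = a·x + b·y + c and OW-A as origin, the differences give:
  (-115)·a + 15·b = -1.8
  (-5)·a + (-135)·b = +1.6
Eliminate b (×(-135) and ×15, subtract): 15600·a = 219.00 → a = ∂h/∂x = +0.01404
Back-substitute: b = ∂h/∂y = -0.01237.
|∇h| = √(0.01404² + -0.01237²) = 0.01871

0.0187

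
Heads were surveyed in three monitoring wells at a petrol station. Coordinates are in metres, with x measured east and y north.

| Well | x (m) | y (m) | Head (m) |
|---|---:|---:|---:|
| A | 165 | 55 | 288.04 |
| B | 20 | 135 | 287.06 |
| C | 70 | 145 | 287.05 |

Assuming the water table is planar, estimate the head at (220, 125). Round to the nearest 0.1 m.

287.5 m

With h = a·x + b·y + c and A as origin, the differences give:
  (-145)·a + 80·b = -0.98
  (-95)·a + 90·b = -0.99
Eliminate b (×90 and ×80, subtract): -5450·a = -9.000 → a = ∂h/∂x = +0.001651
Back-substitute: b = ∂h/∂y = -0.009257.
h(220, 125) = 288.04 + (+0.001651)·(55) + (-0.009257)·(70) = 288.04 +0.091 -0.648 = 287.483 m.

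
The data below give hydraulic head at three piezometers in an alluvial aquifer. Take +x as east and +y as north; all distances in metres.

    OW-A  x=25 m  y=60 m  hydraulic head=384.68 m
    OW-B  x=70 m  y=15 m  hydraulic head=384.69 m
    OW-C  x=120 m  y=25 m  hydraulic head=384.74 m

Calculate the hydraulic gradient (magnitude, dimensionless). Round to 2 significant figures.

With h = a·x + b·y + c and OW-A as origin, the differences give:
  45·a + (-45)·b = +0.01
  95·a + (-35)·b = +0.06
Eliminate b (×(-35) and ×(-45), subtract): 2700·a = 2.350 → a = ∂h/∂x = +0.0008704
Back-substitute: b = ∂h/∂y = +0.0006481.
|∇h| = √(0.0008704² + 0.0006481²) = 0.001085

0.0011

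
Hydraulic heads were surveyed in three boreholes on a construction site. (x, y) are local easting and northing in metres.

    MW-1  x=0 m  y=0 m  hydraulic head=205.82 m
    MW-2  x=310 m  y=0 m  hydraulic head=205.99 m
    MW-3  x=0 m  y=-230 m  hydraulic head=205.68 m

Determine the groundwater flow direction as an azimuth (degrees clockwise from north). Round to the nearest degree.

222°

∂h/∂x = (205.99 − 205.82) / (310 − 0) = +0.0005484
∂h/∂y = (205.68 − 205.82) / (-230 − 0) = +0.0006087
Flow direction (−∇h) has components (-0.0005484 E, -0.0006087 N).
Azimuth = atan2(E, N) = atan2(-0.0005484, -0.0006087) = 222.0° ≈ 222°.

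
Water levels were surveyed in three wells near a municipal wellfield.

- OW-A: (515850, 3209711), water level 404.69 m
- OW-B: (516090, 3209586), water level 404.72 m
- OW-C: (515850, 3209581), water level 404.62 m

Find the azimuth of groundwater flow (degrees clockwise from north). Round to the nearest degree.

With h = a·x + b·y + c and OW-A as origin, the differences give:
  240·a + (-125)·b = +0.03
  0·a + (-130)·b = -0.07
Eliminate b (×(-130) and ×(-125), subtract): -31200·a = -12.650 → a = ∂h/∂x = +0.0004054
Back-substitute: b = ∂h/∂y = +0.0005385.
Flow direction (−∇h) has components (-0.0004054 E, -0.0005385 N).
Azimuth = atan2(E, N) = atan2(-0.0004054, -0.0005385) = 217.0° ≈ 217°.

217°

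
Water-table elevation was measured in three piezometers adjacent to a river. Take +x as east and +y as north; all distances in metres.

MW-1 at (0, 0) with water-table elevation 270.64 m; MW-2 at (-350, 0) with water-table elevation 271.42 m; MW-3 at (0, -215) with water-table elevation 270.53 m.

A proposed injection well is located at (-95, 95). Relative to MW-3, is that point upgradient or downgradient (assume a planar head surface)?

∂h/∂x = (271.42 − 270.64) / (-350 − 0) = -0.002229
∂h/∂y = (270.53 − 270.64) / (-215 − 0) = +0.0005116
Head at (-95, 95) = 270.64 + (-0.002229)·(-95) + (+0.0005116)·(95) = 270.90 m.
That is higher than the 270.53 m at MW-3, so the point is upgradient.

upgradient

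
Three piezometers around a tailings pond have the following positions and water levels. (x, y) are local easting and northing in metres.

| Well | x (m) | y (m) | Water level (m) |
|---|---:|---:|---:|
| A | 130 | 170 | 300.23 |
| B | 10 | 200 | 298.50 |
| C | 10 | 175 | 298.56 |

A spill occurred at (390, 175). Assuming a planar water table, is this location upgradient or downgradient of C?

Differences from A: to B (Δx, Δy, Δh) = (-120, 30, -1.73); to C = (-120, 5, -1.67).
Solve a·Δx + b·Δy = Δh: det = (-120)·5 − (-120)·30 = 3000.
∂h/∂x = [(-1.73)·5 − (-1.67)·30] / 3000 = +0.01382
∂h/∂y = [(-120)·(-1.67) − (-120)·(-1.73)] / 3000 = -0.002400
Head at (390, 175) = 300.23 + (+0.01382)·(260) + (-0.002400)·(5) = 303.81 m.
That is higher than the 298.56 m at C, so the point is upgradient.

upgradient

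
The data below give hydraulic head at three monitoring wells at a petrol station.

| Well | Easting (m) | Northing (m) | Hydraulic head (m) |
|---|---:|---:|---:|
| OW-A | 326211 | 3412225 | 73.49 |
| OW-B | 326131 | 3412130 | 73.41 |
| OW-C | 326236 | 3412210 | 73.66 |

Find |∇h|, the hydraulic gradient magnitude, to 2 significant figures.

0.0058

Three-point gradient (reference OW-A): Δ to OW-B = (-80, -95, -0.08), Δ to OW-C = (25, -15, +0.17).
∂h/∂x = +0.004853, ∂h/∂y = -0.003245 (det = 3575).
|∇h| = √(0.004853² + -0.003245²) = 0.005838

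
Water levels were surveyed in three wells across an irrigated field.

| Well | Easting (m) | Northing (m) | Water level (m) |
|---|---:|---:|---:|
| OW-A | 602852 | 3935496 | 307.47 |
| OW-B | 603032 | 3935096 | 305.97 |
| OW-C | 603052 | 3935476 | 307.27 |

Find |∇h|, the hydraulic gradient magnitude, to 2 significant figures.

Taking OW-A as reference: OW-B−OW-A = (180, -400, -1.50); OW-C−OW-A = (200, -20, -0.20).
Determinant of the coordinate differences = 180·(-20) − 200·(-400) = 76400.
∂h/∂x = [(-1.50)·(-20) − (-0.20)·(-400)] / 76400 = -0.0006545
∂h/∂y = [180·(-0.20) − 200·(-1.50)] / 76400 = +0.003455
|∇h| = √(-0.0006545² + 0.003455²) = 0.003516

0.0035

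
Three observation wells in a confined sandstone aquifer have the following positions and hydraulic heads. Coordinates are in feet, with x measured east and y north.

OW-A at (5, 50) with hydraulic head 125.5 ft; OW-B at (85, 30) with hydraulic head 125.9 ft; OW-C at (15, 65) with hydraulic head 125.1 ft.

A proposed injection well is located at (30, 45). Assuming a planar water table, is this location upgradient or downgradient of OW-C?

upgradient

Three-point gradient (reference OW-A): Δ to OW-B = (80, -20, +0.4), Δ to OW-C = (10, 15, -0.4).
∂h/∂x = -0.001429, ∂h/∂y = -0.02571 (det = 1400).
Head at (30, 45) = 125.5 + (-0.001429)·(25) + (-0.02571)·(-5) = 125.59 ft.
That is higher than the 125.1 ft at OW-C, so the point is upgradient.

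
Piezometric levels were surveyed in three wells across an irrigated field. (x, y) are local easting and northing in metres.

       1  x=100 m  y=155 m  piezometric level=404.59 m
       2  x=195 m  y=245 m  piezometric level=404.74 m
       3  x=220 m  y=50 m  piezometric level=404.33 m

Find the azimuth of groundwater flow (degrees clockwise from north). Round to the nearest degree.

Differences from 1: to 2 (Δx, Δy, Δh) = (95, 90, +0.15); to 3 = (120, -105, -0.26).
Determinant of the coordinate differences = 95·(-105) − 120·90 = -20775.
∂h/∂x = [(+0.15)·(-105) − (-0.26)·90] / -20775 = -0.0003682
∂h/∂y = [95·(-0.26) − 120·(+0.15)] / -20775 = +0.002055
Flow direction (−∇h) has components (+0.0003682 E, -0.002055 N).
Azimuth = atan2(E, N) = atan2(+0.0003682, -0.002055) = 169.8° ≈ 170°.

170°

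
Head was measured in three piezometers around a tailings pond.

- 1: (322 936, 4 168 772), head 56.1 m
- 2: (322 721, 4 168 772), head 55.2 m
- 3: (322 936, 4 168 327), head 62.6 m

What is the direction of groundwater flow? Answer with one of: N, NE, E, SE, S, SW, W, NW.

∂h/∂x = (55.2 − 56.1) / (322721 − 322936) = +0.004186
∂h/∂y = (62.6 − 56.1) / (4168327 − 4168772) = -0.01461
Flow = −∇h = (-0.004186 east, +0.01461 north), which points north.

N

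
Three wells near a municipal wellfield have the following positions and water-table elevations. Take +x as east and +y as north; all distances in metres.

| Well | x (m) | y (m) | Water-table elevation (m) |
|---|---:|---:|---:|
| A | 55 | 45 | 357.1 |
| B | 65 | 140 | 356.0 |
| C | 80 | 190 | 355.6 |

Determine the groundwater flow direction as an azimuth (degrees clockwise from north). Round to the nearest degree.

Differences from A: to B (Δx, Δy, Δh) = (10, 95, -1.1); to C = (25, 145, -1.5).
Solve a·Δx + b·Δy = Δh: det = 10·145 − 25·95 = -925.
∂h/∂x = [(-1.1)·145 − (-1.5)·95] / -925 = +0.01838
∂h/∂y = [10·(-1.5) − 25·(-1.1)] / -925 = -0.01351
Flow direction (−∇h) has components (-0.01838 E, +0.01351 N).
Azimuth = atan2(E, N) = atan2(-0.01838, +0.01351) = 306.3° ≈ 306°.

306°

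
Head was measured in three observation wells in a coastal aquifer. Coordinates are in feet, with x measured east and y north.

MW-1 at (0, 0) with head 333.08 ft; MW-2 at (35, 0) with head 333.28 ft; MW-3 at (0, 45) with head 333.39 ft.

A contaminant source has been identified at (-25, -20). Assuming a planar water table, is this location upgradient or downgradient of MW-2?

∂h/∂x = (333.28 − 333.08) / (35 − 0) = +0.005714
∂h/∂y = (333.39 − 333.08) / (45 − 0) = +0.006889
Head at (-25, -20) = 333.08 + (+0.005714)·(-25) + (+0.006889)·(-20) = 332.80 ft.
That is lower than the 333.28 ft at MW-2, so the point is downgradient.

downgradient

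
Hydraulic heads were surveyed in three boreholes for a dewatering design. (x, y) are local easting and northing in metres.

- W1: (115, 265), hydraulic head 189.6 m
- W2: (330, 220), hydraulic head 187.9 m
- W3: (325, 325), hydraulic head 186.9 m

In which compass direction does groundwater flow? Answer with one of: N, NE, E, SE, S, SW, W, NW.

NE

Three-point gradient (reference W1): Δ to W2 = (215, -45, -1.7), Δ to W3 = (210, 60, -2.7).
∂h/∂x = -0.010000, ∂h/∂y = -0.01000 (det = 22350).
Flow = −∇h = (+0.010000 east, +0.01000 north), which points northeast.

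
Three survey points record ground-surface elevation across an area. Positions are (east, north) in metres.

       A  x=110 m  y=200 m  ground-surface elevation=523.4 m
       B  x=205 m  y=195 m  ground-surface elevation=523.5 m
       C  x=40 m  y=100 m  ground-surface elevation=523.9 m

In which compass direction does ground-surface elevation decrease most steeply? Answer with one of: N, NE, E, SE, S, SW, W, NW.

Three-point gradient (reference A): Δ to B = (95, -5, +0.1), Δ to C = (-70, -100, +0.5).
∂z/∂x = +0.0007614, ∂z/∂y = -0.005533 (det = -9850).
Steepest decrease is along −∇f = (-0.0007614 E, +0.005533 N) → north.

N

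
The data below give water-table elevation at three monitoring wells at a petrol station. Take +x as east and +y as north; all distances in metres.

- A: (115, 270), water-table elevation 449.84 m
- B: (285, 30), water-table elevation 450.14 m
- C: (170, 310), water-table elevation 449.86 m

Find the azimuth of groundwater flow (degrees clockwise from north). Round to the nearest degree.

With h = a·x + b·y + c and A as origin, the differences give:
  170·a + (-240)·b = +0.30
  55·a + 40·b = +0.02
Eliminate b (×40 and ×(-240), subtract): 20000·a = 16.800 → a = ∂h/∂x = +0.0008400
Back-substitute: b = ∂h/∂y = -0.0006550.
Flow direction (−∇h) has components (-0.0008400 E, +0.0006550 N).
Azimuth = atan2(E, N) = atan2(-0.0008400, +0.0006550) = 307.9° ≈ 308°.

308°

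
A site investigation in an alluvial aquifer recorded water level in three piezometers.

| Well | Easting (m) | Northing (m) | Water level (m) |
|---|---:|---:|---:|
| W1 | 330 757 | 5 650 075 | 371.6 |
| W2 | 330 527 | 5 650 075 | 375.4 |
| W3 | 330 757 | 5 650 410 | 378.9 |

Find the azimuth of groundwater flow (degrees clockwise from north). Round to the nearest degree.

143°

∂h/∂x = (375.4 − 371.6) / (330527 − 330757) = -0.01652
∂h/∂y = (378.9 − 371.6) / (5650410 − 5650075) = +0.02179
Flow direction (−∇h) has components (+0.01652 E, -0.02179 N).
Azimuth = atan2(E, N) = atan2(+0.01652, -0.02179) = 142.8° ≈ 143°.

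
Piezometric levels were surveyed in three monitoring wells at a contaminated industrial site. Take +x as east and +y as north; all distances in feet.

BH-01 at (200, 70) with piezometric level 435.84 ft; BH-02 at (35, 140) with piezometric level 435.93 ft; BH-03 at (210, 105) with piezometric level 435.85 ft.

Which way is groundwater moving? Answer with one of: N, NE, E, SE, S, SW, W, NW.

With h = a·x + b·y + c and BH-01 as origin, the differences give:
  (-165)·a + 70·b = +0.09
  10·a + 35·b = +0.01
Eliminate b (×35 and ×70, subtract): -6475·a = 2.450 → a = ∂h/∂x = -0.0003784
Back-substitute: b = ∂h/∂y = +0.0003938.
Flow = −∇h = (+0.0003784 east, -0.0003938 north), which points southeast.

SE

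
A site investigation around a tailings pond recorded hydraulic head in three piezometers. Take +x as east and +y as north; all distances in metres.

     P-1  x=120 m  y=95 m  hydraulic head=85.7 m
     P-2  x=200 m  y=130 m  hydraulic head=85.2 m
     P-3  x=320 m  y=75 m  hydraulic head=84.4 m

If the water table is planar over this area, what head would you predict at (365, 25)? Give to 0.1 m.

Taking P-1 as reference: P-2−P-1 = (80, 35, -0.5); P-3−P-1 = (200, -20, -1.3).
Determinant of the coordinate differences = 80·(-20) − 200·35 = -8600.
∂h/∂x = [(-0.5)·(-20) − (-1.3)·35] / -8600 = -0.006453
∂h/∂y = [80·(-1.3) − 200·(-0.5)] / -8600 = +0.0004651
h(365, 25) = 85.7 + (-0.006453)·(245) + (+0.0004651)·(-70) = 85.7 -1.581 -0.033 = 84.086 m.

84.1 m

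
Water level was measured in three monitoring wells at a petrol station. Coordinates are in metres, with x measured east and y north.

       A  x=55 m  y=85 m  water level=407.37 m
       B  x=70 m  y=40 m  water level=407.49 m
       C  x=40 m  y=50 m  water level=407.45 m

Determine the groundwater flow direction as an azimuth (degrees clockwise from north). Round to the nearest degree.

Differences from A: to B (Δx, Δy, Δh) = (15, -45, +0.12); to C = (-15, -35, +0.08).
Solve a·Δx + b·Δy = Δh: det = 15·(-35) − (-15)·(-45) = -1200.
∂h/∂x = [(+0.12)·(-35) − (+0.08)·(-45)] / -1200 = +0.0005000
∂h/∂y = [15·(+0.08) − (-15)·(+0.12)] / -1200 = -0.002500
Flow direction (−∇h) has components (-0.0005000 E, +0.002500 N).
Azimuth = atan2(E, N) = atan2(-0.0005000, +0.002500) = 348.7° ≈ 349°.

349°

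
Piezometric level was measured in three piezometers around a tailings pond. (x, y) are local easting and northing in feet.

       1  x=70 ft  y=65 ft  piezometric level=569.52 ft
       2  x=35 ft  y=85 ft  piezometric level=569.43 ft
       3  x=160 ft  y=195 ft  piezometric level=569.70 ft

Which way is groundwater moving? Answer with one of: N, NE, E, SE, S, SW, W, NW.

W

With h = a·x + b·y + c and 1 as origin, the differences give:
  (-35)·a + 20·b = -0.09
  90·a + 130·b = +0.18
Eliminate b (×130 and ×20, subtract): -6350·a = -15.300 → a = ∂h/∂x = +0.002409
Back-substitute: b = ∂h/∂y = -0.0002835.
Flow = −∇h = (-0.002409 east, +0.0002835 north), which points west.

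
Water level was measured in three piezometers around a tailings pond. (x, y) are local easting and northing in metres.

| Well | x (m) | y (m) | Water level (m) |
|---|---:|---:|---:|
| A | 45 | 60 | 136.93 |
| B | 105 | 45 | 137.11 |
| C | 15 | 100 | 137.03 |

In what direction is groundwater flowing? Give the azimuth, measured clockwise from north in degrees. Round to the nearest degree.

Taking A as reference: B−A = (60, -15, +0.18); C−A = (-30, 40, +0.10).
Determinant of the coordinate differences = 60·40 − (-30)·(-15) = 1950.
∂h/∂x = [(+0.18)·40 − (+0.10)·(-15)] / 1950 = +0.004462
∂h/∂y = [60·(+0.10) − (-30)·(+0.18)] / 1950 = +0.005846
Flow direction (−∇h) has components (-0.004462 E, -0.005846 N).
Azimuth = atan2(E, N) = atan2(-0.004462, -0.005846) = 217.3° ≈ 217°.

217°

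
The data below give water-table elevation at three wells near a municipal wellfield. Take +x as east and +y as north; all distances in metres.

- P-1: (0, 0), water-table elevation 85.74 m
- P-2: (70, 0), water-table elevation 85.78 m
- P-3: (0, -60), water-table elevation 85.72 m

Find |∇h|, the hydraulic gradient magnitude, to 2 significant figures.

∂h/∂x = (85.78 − 85.74) / (70 − 0) = +0.0005714
∂h/∂y = (85.72 − 85.74) / (-60 − 0) = +0.0003333
|∇h| = √(0.0005714² + 0.0003333²) = 0.0006615

0.00066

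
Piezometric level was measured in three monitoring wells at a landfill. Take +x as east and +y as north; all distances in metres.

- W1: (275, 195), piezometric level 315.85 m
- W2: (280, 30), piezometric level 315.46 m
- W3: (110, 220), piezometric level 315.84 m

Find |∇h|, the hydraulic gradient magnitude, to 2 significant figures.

With h = a·x + b·y + c and W1 as origin, the differences give:
  5·a + (-165)·b = -0.39
  (-165)·a + 25·b = -0.01
Eliminate b (×25 and ×(-165), subtract): -27100·a = -11.400 → a = ∂h/∂x = +0.0004207
Back-substitute: b = ∂h/∂y = +0.002376.
|∇h| = √(0.0004207² + 0.002376²) = 0.002413

0.0024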